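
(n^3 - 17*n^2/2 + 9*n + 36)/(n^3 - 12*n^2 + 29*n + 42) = (n^2 - 5*n/2 - 6)/(n^2 - 6*n - 7)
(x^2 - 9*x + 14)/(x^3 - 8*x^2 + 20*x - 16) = (x - 7)/(x^2 - 6*x + 8)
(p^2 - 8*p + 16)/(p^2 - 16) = (p - 4)/(p + 4)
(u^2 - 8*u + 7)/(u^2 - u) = (u - 7)/u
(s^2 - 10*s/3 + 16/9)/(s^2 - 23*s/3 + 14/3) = (s - 8/3)/(s - 7)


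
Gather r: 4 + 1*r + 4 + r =2*r + 8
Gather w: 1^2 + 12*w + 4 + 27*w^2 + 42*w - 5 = 27*w^2 + 54*w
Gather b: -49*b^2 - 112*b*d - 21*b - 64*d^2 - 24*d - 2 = -49*b^2 + b*(-112*d - 21) - 64*d^2 - 24*d - 2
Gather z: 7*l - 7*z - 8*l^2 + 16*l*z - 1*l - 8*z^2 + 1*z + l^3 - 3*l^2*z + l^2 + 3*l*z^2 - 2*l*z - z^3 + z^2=l^3 - 7*l^2 + 6*l - z^3 + z^2*(3*l - 7) + z*(-3*l^2 + 14*l - 6)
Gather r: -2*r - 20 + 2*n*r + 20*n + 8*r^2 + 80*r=20*n + 8*r^2 + r*(2*n + 78) - 20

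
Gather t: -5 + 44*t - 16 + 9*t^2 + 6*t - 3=9*t^2 + 50*t - 24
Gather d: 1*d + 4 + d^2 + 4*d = d^2 + 5*d + 4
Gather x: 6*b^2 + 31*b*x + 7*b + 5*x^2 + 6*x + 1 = 6*b^2 + 7*b + 5*x^2 + x*(31*b + 6) + 1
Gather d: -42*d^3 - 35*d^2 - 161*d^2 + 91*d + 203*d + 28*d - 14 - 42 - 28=-42*d^3 - 196*d^2 + 322*d - 84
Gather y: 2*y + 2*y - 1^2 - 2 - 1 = 4*y - 4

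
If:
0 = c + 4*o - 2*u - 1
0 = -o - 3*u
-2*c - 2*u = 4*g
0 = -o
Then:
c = 1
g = -1/2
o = 0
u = 0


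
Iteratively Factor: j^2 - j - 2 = (j + 1)*(j - 2)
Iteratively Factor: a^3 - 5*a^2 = (a)*(a^2 - 5*a) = a*(a - 5)*(a)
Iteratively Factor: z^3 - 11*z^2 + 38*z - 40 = (z - 2)*(z^2 - 9*z + 20) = (z - 4)*(z - 2)*(z - 5)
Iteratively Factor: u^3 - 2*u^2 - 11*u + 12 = (u + 3)*(u^2 - 5*u + 4) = (u - 1)*(u + 3)*(u - 4)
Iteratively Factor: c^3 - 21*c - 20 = (c - 5)*(c^2 + 5*c + 4) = (c - 5)*(c + 4)*(c + 1)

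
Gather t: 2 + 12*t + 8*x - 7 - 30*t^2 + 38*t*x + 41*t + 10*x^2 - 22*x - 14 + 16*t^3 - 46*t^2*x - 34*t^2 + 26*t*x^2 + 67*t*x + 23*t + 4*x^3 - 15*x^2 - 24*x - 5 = 16*t^3 + t^2*(-46*x - 64) + t*(26*x^2 + 105*x + 76) + 4*x^3 - 5*x^2 - 38*x - 24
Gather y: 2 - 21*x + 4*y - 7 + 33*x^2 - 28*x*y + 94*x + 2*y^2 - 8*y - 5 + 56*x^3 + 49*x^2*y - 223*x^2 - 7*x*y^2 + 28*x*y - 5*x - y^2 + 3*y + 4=56*x^3 - 190*x^2 + 68*x + y^2*(1 - 7*x) + y*(49*x^2 - 1) - 6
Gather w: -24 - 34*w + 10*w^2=10*w^2 - 34*w - 24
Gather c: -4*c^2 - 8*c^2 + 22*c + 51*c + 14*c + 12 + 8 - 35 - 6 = -12*c^2 + 87*c - 21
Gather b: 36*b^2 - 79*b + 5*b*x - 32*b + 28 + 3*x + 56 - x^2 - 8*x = 36*b^2 + b*(5*x - 111) - x^2 - 5*x + 84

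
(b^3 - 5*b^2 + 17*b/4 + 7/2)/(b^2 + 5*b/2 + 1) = (b^2 - 11*b/2 + 7)/(b + 2)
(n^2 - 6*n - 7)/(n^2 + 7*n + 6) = (n - 7)/(n + 6)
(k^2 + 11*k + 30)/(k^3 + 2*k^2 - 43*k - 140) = (k + 6)/(k^2 - 3*k - 28)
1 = 1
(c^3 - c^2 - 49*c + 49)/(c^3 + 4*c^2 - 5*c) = (c^2 - 49)/(c*(c + 5))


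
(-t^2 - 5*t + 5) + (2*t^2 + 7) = t^2 - 5*t + 12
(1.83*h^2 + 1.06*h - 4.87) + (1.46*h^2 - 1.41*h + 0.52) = 3.29*h^2 - 0.35*h - 4.35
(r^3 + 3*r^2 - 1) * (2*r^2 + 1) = 2*r^5 + 6*r^4 + r^3 + r^2 - 1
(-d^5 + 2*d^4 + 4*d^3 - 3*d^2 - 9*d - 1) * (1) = -d^5 + 2*d^4 + 4*d^3 - 3*d^2 - 9*d - 1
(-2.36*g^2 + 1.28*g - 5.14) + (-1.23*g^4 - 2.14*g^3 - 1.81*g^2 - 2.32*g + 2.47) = -1.23*g^4 - 2.14*g^3 - 4.17*g^2 - 1.04*g - 2.67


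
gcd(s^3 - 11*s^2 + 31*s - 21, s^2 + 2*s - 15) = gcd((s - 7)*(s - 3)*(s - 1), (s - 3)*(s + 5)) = s - 3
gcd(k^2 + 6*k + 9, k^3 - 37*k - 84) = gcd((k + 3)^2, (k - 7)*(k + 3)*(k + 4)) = k + 3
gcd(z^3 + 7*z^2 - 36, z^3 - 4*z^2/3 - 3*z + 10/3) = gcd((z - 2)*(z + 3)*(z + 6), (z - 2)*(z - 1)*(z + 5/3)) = z - 2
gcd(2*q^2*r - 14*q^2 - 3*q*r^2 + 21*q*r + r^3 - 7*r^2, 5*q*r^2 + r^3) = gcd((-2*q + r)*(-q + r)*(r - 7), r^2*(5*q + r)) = 1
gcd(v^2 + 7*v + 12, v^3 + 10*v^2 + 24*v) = v + 4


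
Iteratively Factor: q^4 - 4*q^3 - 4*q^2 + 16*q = (q - 2)*(q^3 - 2*q^2 - 8*q) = q*(q - 2)*(q^2 - 2*q - 8) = q*(q - 2)*(q + 2)*(q - 4)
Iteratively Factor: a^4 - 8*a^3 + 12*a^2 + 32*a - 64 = (a - 4)*(a^3 - 4*a^2 - 4*a + 16) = (a - 4)*(a - 2)*(a^2 - 2*a - 8) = (a - 4)^2*(a - 2)*(a + 2)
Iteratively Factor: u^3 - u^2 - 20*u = (u)*(u^2 - u - 20) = u*(u - 5)*(u + 4)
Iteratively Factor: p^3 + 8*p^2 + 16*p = (p + 4)*(p^2 + 4*p) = p*(p + 4)*(p + 4)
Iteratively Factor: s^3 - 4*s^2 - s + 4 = (s + 1)*(s^2 - 5*s + 4) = (s - 4)*(s + 1)*(s - 1)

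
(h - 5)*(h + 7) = h^2 + 2*h - 35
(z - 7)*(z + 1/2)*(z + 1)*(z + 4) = z^4 - 3*z^3/2 - 32*z^2 - 87*z/2 - 14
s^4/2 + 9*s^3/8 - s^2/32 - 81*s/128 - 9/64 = (s/2 + 1)*(s - 3/4)*(s + 1/4)*(s + 3/4)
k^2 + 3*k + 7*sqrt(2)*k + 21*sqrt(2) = (k + 3)*(k + 7*sqrt(2))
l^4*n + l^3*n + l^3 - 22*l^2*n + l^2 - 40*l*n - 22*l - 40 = (l - 5)*(l + 2)*(l + 4)*(l*n + 1)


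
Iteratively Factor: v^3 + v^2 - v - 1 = (v + 1)*(v^2 - 1) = (v - 1)*(v + 1)*(v + 1)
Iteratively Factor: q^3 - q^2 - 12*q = (q)*(q^2 - q - 12) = q*(q + 3)*(q - 4)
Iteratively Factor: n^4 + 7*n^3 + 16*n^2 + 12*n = (n + 2)*(n^3 + 5*n^2 + 6*n) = n*(n + 2)*(n^2 + 5*n + 6) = n*(n + 2)^2*(n + 3)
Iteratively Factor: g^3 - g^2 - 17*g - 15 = (g + 3)*(g^2 - 4*g - 5) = (g - 5)*(g + 3)*(g + 1)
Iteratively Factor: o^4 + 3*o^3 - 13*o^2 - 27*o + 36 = (o - 1)*(o^3 + 4*o^2 - 9*o - 36) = (o - 3)*(o - 1)*(o^2 + 7*o + 12) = (o - 3)*(o - 1)*(o + 3)*(o + 4)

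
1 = 1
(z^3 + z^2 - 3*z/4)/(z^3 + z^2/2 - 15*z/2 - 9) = z*(2*z - 1)/(2*(z^2 - z - 6))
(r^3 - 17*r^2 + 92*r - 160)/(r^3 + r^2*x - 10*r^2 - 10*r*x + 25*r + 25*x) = (r^2 - 12*r + 32)/(r^2 + r*x - 5*r - 5*x)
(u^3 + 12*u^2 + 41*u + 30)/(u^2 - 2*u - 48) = (u^2 + 6*u + 5)/(u - 8)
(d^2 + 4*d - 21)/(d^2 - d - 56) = (d - 3)/(d - 8)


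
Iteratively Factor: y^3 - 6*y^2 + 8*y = (y)*(y^2 - 6*y + 8) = y*(y - 4)*(y - 2)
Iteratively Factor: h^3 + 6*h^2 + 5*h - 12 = (h + 4)*(h^2 + 2*h - 3) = (h + 3)*(h + 4)*(h - 1)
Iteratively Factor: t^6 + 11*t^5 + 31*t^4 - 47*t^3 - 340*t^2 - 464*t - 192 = (t + 4)*(t^5 + 7*t^4 + 3*t^3 - 59*t^2 - 104*t - 48) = (t + 1)*(t + 4)*(t^4 + 6*t^3 - 3*t^2 - 56*t - 48) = (t + 1)*(t + 4)^2*(t^3 + 2*t^2 - 11*t - 12) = (t - 3)*(t + 1)*(t + 4)^2*(t^2 + 5*t + 4) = (t - 3)*(t + 1)*(t + 4)^3*(t + 1)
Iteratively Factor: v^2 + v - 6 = (v + 3)*(v - 2)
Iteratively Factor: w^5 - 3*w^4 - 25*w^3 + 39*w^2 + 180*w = (w)*(w^4 - 3*w^3 - 25*w^2 + 39*w + 180) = w*(w + 3)*(w^3 - 6*w^2 - 7*w + 60) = w*(w + 3)^2*(w^2 - 9*w + 20) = w*(w - 4)*(w + 3)^2*(w - 5)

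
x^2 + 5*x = x*(x + 5)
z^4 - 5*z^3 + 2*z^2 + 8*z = z*(z - 4)*(z - 2)*(z + 1)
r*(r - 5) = r^2 - 5*r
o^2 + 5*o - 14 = (o - 2)*(o + 7)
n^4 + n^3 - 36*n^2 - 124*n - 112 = (n - 7)*(n + 2)^2*(n + 4)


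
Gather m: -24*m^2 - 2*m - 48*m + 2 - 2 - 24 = -24*m^2 - 50*m - 24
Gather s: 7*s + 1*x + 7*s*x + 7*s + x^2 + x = s*(7*x + 14) + x^2 + 2*x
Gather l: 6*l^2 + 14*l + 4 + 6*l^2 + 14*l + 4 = 12*l^2 + 28*l + 8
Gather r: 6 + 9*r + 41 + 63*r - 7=72*r + 40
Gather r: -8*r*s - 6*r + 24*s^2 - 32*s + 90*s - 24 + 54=r*(-8*s - 6) + 24*s^2 + 58*s + 30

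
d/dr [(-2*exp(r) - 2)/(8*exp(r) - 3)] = 22*exp(r)/(8*exp(r) - 3)^2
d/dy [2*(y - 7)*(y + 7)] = 4*y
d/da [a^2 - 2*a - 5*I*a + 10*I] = 2*a - 2 - 5*I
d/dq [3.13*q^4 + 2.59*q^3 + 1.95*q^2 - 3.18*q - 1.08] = 12.52*q^3 + 7.77*q^2 + 3.9*q - 3.18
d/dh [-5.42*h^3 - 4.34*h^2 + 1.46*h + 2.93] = -16.26*h^2 - 8.68*h + 1.46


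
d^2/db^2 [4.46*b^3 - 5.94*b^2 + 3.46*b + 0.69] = 26.76*b - 11.88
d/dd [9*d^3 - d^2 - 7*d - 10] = 27*d^2 - 2*d - 7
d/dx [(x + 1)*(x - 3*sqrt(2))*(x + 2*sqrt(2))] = 3*x^2 - 2*sqrt(2)*x + 2*x - 12 - sqrt(2)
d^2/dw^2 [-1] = 0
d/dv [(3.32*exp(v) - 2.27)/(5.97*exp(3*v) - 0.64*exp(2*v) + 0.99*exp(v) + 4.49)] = (-39.6408*exp(3*v) + 42.7805*exp(2*v) - 2.9056*exp(v) + 17.1541)*exp(v)/(35.6409*exp(6*v) - 7.6416*exp(5*v) + 12.2302*exp(4*v) + 52.3434*exp(3*v) - 4.7671*exp(2*v) + 8.8902*exp(v) + 20.1601)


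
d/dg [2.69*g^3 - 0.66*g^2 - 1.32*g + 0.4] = 8.07*g^2 - 1.32*g - 1.32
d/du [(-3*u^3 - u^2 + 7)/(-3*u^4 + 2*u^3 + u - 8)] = (u*(9*u + 2)*(3*u^4 - 2*u^3 - u + 8) + (-12*u^3 + 6*u^2 + 1)*(3*u^3 + u^2 - 7))/(3*u^4 - 2*u^3 - u + 8)^2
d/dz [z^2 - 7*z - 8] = 2*z - 7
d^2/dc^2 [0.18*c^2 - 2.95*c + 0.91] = 0.360000000000000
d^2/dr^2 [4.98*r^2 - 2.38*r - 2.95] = 9.96000000000000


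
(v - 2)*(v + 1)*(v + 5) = v^3 + 4*v^2 - 7*v - 10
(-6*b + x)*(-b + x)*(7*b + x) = 42*b^3 - 43*b^2*x + x^3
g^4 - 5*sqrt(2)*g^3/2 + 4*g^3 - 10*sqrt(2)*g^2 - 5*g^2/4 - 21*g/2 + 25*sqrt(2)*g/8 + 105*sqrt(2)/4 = (g - 3/2)*(g + 2)*(g + 7/2)*(g - 5*sqrt(2)/2)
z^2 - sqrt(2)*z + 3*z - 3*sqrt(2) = (z + 3)*(z - sqrt(2))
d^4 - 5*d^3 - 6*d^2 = d^2*(d - 6)*(d + 1)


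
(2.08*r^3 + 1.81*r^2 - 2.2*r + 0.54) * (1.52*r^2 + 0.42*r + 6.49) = 3.1616*r^5 + 3.6248*r^4 + 10.9154*r^3 + 11.6437*r^2 - 14.0512*r + 3.5046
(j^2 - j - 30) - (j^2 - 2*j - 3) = j - 27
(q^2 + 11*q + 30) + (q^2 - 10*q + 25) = 2*q^2 + q + 55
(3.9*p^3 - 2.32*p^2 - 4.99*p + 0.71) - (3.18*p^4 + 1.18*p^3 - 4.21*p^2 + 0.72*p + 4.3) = -3.18*p^4 + 2.72*p^3 + 1.89*p^2 - 5.71*p - 3.59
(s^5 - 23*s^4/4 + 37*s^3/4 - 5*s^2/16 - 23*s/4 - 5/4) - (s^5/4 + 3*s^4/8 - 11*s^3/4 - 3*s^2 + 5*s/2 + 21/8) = 3*s^5/4 - 49*s^4/8 + 12*s^3 + 43*s^2/16 - 33*s/4 - 31/8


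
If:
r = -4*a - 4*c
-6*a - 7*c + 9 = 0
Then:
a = -7*r/4 - 9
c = 3*r/2 + 9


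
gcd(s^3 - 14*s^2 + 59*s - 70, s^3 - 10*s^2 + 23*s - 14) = s^2 - 9*s + 14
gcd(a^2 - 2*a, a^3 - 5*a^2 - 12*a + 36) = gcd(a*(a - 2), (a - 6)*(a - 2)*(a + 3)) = a - 2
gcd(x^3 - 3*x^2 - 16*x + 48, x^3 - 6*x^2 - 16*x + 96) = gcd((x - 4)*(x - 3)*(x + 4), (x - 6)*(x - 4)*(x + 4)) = x^2 - 16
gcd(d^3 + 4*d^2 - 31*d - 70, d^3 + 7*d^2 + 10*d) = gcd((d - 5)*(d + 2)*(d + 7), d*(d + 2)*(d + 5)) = d + 2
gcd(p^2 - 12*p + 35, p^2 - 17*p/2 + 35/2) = p - 5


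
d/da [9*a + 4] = 9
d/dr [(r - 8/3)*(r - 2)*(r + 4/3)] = 3*r^2 - 20*r/3 - 8/9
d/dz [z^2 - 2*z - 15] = 2*z - 2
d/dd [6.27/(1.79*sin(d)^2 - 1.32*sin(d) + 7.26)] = (8.2764 - 22.4466*sin(d))*cos(d)/(1.79*sin(d)^2 - 1.32*sin(d) + 7.26)^2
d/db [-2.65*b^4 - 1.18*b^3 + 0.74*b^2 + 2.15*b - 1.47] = -10.6*b^3 - 3.54*b^2 + 1.48*b + 2.15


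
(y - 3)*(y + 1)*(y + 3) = y^3 + y^2 - 9*y - 9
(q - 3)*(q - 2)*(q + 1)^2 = q^4 - 3*q^3 - 3*q^2 + 7*q + 6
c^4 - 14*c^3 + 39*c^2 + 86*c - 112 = (c - 8)*(c - 7)*(c - 1)*(c + 2)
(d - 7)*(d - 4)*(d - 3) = d^3 - 14*d^2 + 61*d - 84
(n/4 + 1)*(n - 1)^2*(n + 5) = n^4/4 + 7*n^3/4 + 3*n^2/4 - 31*n/4 + 5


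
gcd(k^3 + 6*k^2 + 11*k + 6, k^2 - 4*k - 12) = k + 2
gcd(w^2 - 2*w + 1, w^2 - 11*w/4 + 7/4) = w - 1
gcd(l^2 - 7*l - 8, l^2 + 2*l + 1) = l + 1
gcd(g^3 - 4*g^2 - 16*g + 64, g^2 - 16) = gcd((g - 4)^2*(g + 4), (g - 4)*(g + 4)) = g^2 - 16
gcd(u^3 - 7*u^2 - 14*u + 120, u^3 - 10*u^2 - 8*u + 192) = u^2 - 2*u - 24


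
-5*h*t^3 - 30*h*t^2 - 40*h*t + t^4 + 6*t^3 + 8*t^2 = t*(-5*h + t)*(t + 2)*(t + 4)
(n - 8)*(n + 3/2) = n^2 - 13*n/2 - 12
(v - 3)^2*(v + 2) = v^3 - 4*v^2 - 3*v + 18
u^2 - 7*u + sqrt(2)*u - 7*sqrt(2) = (u - 7)*(u + sqrt(2))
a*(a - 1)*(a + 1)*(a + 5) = a^4 + 5*a^3 - a^2 - 5*a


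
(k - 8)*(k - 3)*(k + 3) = k^3 - 8*k^2 - 9*k + 72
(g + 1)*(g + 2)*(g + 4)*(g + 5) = g^4 + 12*g^3 + 49*g^2 + 78*g + 40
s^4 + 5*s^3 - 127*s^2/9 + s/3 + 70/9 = (s - 5/3)*(s - 1)*(s + 2/3)*(s + 7)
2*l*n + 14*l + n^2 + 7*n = (2*l + n)*(n + 7)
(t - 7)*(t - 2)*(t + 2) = t^3 - 7*t^2 - 4*t + 28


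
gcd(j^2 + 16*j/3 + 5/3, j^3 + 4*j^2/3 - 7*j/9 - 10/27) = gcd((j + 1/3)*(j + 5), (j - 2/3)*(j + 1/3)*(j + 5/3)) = j + 1/3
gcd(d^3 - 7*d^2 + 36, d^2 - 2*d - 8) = d + 2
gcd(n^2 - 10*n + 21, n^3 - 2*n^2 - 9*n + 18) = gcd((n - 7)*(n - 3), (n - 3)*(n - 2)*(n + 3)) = n - 3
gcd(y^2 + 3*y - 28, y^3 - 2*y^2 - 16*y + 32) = y - 4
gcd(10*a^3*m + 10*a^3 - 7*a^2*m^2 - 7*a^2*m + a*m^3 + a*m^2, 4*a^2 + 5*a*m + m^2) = 1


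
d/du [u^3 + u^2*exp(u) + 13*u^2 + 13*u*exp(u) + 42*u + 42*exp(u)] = u^2*exp(u) + 3*u^2 + 15*u*exp(u) + 26*u + 55*exp(u) + 42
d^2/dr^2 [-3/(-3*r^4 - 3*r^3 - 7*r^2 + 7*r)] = 6*(-r*(18*r^2 + 9*r + 7)*(3*r^3 + 3*r^2 + 7*r - 7) + (12*r^3 + 9*r^2 + 14*r - 7)^2)/(r^3*(3*r^3 + 3*r^2 + 7*r - 7)^3)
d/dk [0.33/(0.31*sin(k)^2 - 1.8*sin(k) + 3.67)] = (0.594 - 0.2046*sin(k))*cos(k)/(0.31*sin(k)^2 - 1.8*sin(k) + 3.67)^2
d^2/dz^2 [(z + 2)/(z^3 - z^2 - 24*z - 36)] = 6*(z^2 - 3*z + 9)/(z^6 - 9*z^5 - 27*z^4 + 297*z^3 + 486*z^2 - 2916*z - 5832)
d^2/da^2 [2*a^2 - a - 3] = 4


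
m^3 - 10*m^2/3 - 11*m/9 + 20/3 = (m - 3)*(m - 5/3)*(m + 4/3)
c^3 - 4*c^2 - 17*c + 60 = (c - 5)*(c - 3)*(c + 4)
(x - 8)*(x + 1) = x^2 - 7*x - 8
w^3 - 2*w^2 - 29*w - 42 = (w - 7)*(w + 2)*(w + 3)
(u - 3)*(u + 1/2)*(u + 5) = u^3 + 5*u^2/2 - 14*u - 15/2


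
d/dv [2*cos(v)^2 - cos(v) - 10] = (1 - 4*cos(v))*sin(v)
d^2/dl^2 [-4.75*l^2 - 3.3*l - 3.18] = -9.50000000000000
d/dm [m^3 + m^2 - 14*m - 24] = 3*m^2 + 2*m - 14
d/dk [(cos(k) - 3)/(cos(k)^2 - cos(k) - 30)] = (cos(k)^2 - 6*cos(k) + 33)*sin(k)/(sin(k)^2 + cos(k) + 29)^2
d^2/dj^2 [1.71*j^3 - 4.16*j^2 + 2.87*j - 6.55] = 10.26*j - 8.32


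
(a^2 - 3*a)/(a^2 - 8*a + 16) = a*(a - 3)/(a^2 - 8*a + 16)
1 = 1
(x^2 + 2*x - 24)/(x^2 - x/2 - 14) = 2*(x + 6)/(2*x + 7)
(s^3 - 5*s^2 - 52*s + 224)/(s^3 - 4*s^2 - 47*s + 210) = (s^2 - 12*s + 32)/(s^2 - 11*s + 30)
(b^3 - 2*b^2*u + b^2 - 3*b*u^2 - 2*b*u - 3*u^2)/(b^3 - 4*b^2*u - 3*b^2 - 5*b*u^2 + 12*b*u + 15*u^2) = (-b^2 + 3*b*u - b + 3*u)/(-b^2 + 5*b*u + 3*b - 15*u)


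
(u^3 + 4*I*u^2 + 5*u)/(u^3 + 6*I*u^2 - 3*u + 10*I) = u/(u + 2*I)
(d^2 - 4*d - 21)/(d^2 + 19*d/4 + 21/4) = 4*(d - 7)/(4*d + 7)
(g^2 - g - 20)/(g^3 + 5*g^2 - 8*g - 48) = (g - 5)/(g^2 + g - 12)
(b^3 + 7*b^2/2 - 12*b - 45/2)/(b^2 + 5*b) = b - 3/2 - 9/(2*b)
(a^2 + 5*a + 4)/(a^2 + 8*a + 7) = (a + 4)/(a + 7)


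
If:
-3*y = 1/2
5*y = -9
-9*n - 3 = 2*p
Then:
No Solution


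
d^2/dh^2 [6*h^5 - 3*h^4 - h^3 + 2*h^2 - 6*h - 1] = 120*h^3 - 36*h^2 - 6*h + 4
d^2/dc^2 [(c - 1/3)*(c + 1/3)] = 2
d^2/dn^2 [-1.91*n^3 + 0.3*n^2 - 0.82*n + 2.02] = 0.6 - 11.46*n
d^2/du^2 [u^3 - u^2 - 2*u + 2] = 6*u - 2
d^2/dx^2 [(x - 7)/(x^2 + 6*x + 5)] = 2*((1 - 3*x)*(x^2 + 6*x + 5) + 4*(x - 7)*(x + 3)^2)/(x^2 + 6*x + 5)^3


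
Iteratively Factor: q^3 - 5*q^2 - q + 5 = (q + 1)*(q^2 - 6*q + 5) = (q - 5)*(q + 1)*(q - 1)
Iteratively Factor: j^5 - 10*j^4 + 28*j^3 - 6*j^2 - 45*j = (j - 3)*(j^4 - 7*j^3 + 7*j^2 + 15*j) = (j - 5)*(j - 3)*(j^3 - 2*j^2 - 3*j) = j*(j - 5)*(j - 3)*(j^2 - 2*j - 3) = j*(j - 5)*(j - 3)^2*(j + 1)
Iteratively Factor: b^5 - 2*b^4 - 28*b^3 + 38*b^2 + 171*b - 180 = (b - 5)*(b^4 + 3*b^3 - 13*b^2 - 27*b + 36) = (b - 5)*(b - 1)*(b^3 + 4*b^2 - 9*b - 36) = (b - 5)*(b - 3)*(b - 1)*(b^2 + 7*b + 12) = (b - 5)*(b - 3)*(b - 1)*(b + 3)*(b + 4)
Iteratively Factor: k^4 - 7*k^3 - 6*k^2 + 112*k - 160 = (k - 5)*(k^3 - 2*k^2 - 16*k + 32) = (k - 5)*(k - 2)*(k^2 - 16) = (k - 5)*(k - 4)*(k - 2)*(k + 4)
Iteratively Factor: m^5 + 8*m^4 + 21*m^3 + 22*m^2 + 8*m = (m)*(m^4 + 8*m^3 + 21*m^2 + 22*m + 8) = m*(m + 2)*(m^3 + 6*m^2 + 9*m + 4) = m*(m + 1)*(m + 2)*(m^2 + 5*m + 4) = m*(m + 1)^2*(m + 2)*(m + 4)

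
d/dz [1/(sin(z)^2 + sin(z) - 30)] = -(2*sin(z) + 1)*cos(z)/(sin(z)^2 + sin(z) - 30)^2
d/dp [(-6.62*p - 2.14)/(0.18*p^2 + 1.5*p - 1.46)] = (1.1916*p^2 + 0.7704*p + 12.8752)/(0.0324*p^4 + 0.54*p^3 + 1.7244*p^2 - 4.38*p + 2.1316)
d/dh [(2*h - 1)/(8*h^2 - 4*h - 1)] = 2*(-8*h^2 + 8*h - 3)/(64*h^4 - 64*h^3 + 8*h + 1)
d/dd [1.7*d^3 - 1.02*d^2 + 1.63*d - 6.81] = 5.1*d^2 - 2.04*d + 1.63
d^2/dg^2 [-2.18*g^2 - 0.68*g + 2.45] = -4.36000000000000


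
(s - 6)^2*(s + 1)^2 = s^4 - 10*s^3 + 13*s^2 + 60*s + 36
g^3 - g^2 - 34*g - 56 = (g - 7)*(g + 2)*(g + 4)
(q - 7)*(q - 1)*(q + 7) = q^3 - q^2 - 49*q + 49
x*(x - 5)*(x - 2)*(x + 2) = x^4 - 5*x^3 - 4*x^2 + 20*x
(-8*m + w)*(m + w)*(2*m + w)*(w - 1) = -16*m^3*w + 16*m^3 - 22*m^2*w^2 + 22*m^2*w - 5*m*w^3 + 5*m*w^2 + w^4 - w^3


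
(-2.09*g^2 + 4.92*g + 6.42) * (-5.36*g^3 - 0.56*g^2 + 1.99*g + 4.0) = 11.2024*g^5 - 25.2008*g^4 - 41.3255*g^3 - 2.1644*g^2 + 32.4558*g + 25.68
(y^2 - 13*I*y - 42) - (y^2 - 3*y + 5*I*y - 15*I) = 3*y - 18*I*y - 42 + 15*I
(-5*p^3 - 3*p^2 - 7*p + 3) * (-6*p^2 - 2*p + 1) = 30*p^5 + 28*p^4 + 43*p^3 - 7*p^2 - 13*p + 3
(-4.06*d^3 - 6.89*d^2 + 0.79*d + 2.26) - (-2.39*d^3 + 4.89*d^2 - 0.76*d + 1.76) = -1.67*d^3 - 11.78*d^2 + 1.55*d + 0.5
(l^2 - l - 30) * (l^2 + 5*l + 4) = l^4 + 4*l^3 - 31*l^2 - 154*l - 120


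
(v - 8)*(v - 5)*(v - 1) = v^3 - 14*v^2 + 53*v - 40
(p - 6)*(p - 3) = p^2 - 9*p + 18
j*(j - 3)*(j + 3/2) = j^3 - 3*j^2/2 - 9*j/2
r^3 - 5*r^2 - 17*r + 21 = (r - 7)*(r - 1)*(r + 3)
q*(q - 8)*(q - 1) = q^3 - 9*q^2 + 8*q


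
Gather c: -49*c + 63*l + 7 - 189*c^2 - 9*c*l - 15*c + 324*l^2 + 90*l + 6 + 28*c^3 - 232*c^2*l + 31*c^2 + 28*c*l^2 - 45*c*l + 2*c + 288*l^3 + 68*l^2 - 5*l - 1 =28*c^3 + c^2*(-232*l - 158) + c*(28*l^2 - 54*l - 62) + 288*l^3 + 392*l^2 + 148*l + 12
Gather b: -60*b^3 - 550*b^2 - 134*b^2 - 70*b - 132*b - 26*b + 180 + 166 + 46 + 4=-60*b^3 - 684*b^2 - 228*b + 396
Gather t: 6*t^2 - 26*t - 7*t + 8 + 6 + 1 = 6*t^2 - 33*t + 15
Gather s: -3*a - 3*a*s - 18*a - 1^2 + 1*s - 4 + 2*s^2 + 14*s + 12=-21*a + 2*s^2 + s*(15 - 3*a) + 7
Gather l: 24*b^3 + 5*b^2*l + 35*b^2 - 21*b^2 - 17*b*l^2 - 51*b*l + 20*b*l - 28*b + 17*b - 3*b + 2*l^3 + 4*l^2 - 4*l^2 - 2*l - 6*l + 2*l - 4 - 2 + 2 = 24*b^3 + 14*b^2 - 17*b*l^2 - 14*b + 2*l^3 + l*(5*b^2 - 31*b - 6) - 4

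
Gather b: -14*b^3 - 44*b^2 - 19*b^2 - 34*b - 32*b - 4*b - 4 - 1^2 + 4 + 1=-14*b^3 - 63*b^2 - 70*b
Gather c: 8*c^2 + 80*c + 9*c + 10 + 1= 8*c^2 + 89*c + 11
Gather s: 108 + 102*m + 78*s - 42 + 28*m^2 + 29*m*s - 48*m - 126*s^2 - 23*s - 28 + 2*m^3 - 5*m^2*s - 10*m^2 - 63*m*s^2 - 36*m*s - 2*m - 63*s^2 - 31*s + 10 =2*m^3 + 18*m^2 + 52*m + s^2*(-63*m - 189) + s*(-5*m^2 - 7*m + 24) + 48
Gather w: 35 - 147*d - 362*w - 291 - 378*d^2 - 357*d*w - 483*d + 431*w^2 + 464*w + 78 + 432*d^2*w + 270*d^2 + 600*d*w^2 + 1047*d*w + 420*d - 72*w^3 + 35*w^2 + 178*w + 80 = -108*d^2 - 210*d - 72*w^3 + w^2*(600*d + 466) + w*(432*d^2 + 690*d + 280) - 98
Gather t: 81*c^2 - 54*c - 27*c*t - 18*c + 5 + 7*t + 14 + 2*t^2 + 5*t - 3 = 81*c^2 - 72*c + 2*t^2 + t*(12 - 27*c) + 16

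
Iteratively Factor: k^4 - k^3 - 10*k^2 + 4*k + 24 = (k - 2)*(k^3 + k^2 - 8*k - 12) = (k - 3)*(k - 2)*(k^2 + 4*k + 4) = (k - 3)*(k - 2)*(k + 2)*(k + 2)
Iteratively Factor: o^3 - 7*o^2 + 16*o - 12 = (o - 3)*(o^2 - 4*o + 4) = (o - 3)*(o - 2)*(o - 2)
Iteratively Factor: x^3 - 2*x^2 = (x - 2)*(x^2) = x*(x - 2)*(x)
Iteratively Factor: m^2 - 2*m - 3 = (m + 1)*(m - 3)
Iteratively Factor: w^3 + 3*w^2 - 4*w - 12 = (w - 2)*(w^2 + 5*w + 6) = (w - 2)*(w + 2)*(w + 3)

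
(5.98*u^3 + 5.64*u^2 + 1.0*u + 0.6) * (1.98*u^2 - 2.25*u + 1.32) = 11.8404*u^5 - 2.2878*u^4 - 2.8164*u^3 + 6.3828*u^2 - 0.0299999999999998*u + 0.792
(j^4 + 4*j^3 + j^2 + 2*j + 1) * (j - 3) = j^5 + j^4 - 11*j^3 - j^2 - 5*j - 3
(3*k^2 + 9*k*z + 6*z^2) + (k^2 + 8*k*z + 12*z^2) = 4*k^2 + 17*k*z + 18*z^2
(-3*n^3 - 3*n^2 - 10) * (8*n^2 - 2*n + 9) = -24*n^5 - 18*n^4 - 21*n^3 - 107*n^2 + 20*n - 90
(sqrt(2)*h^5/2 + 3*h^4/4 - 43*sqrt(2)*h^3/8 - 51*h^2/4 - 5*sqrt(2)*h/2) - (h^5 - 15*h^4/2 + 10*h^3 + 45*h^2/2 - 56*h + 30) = -h^5 + sqrt(2)*h^5/2 + 33*h^4/4 - 10*h^3 - 43*sqrt(2)*h^3/8 - 141*h^2/4 - 5*sqrt(2)*h/2 + 56*h - 30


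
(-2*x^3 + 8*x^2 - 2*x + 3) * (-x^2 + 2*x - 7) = 2*x^5 - 12*x^4 + 32*x^3 - 63*x^2 + 20*x - 21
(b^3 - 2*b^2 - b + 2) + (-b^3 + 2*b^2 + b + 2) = 4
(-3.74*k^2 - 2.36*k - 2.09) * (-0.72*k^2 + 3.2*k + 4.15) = 2.6928*k^4 - 10.2688*k^3 - 21.5682*k^2 - 16.482*k - 8.6735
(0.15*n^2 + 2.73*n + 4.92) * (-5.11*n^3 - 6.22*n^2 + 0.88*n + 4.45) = -0.7665*n^5 - 14.8833*n^4 - 41.9898*n^3 - 27.5325*n^2 + 16.4781*n + 21.894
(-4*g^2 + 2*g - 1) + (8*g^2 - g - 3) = 4*g^2 + g - 4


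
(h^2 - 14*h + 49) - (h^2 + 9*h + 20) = 29 - 23*h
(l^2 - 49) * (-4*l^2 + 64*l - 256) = -4*l^4 + 64*l^3 - 60*l^2 - 3136*l + 12544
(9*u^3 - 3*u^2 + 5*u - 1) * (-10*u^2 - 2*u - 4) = -90*u^5 + 12*u^4 - 80*u^3 + 12*u^2 - 18*u + 4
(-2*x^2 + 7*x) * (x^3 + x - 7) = -2*x^5 + 7*x^4 - 2*x^3 + 21*x^2 - 49*x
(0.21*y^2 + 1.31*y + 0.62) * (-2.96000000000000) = -0.6216*y^2 - 3.8776*y - 1.8352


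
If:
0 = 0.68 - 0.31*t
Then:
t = 2.19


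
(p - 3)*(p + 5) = p^2 + 2*p - 15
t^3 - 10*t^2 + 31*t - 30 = (t - 5)*(t - 3)*(t - 2)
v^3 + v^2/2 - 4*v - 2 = (v - 2)*(v + 1/2)*(v + 2)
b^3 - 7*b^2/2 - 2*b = b*(b - 4)*(b + 1/2)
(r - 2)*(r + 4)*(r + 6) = r^3 + 8*r^2 + 4*r - 48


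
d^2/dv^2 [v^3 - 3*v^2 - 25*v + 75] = 6*v - 6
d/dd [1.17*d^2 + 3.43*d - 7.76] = 2.34*d + 3.43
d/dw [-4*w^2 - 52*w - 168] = -8*w - 52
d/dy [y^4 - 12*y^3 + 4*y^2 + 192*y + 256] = 4*y^3 - 36*y^2 + 8*y + 192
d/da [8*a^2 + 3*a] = 16*a + 3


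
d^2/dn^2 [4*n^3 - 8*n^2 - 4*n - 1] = 24*n - 16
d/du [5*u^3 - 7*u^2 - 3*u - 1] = 15*u^2 - 14*u - 3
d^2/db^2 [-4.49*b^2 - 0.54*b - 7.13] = -8.98000000000000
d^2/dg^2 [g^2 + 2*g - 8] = 2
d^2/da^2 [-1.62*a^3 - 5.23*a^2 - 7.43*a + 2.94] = -9.72*a - 10.46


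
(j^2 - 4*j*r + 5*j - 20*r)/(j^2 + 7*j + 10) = (j - 4*r)/(j + 2)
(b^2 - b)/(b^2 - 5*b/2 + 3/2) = 2*b/(2*b - 3)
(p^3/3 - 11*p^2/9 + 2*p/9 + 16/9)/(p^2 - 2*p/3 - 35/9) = (-3*p^3 + 11*p^2 - 2*p - 16)/(-9*p^2 + 6*p + 35)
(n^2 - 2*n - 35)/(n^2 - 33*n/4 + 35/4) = 4*(n + 5)/(4*n - 5)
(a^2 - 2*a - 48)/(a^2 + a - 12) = (a^2 - 2*a - 48)/(a^2 + a - 12)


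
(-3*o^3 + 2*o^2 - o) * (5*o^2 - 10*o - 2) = -15*o^5 + 40*o^4 - 19*o^3 + 6*o^2 + 2*o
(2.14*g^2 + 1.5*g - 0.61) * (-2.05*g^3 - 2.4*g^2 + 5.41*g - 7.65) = -4.387*g^5 - 8.211*g^4 + 9.2279*g^3 - 6.792*g^2 - 14.7751*g + 4.6665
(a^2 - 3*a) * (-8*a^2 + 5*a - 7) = -8*a^4 + 29*a^3 - 22*a^2 + 21*a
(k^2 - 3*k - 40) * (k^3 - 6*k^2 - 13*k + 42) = k^5 - 9*k^4 - 35*k^3 + 321*k^2 + 394*k - 1680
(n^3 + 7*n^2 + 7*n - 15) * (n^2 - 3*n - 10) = n^5 + 4*n^4 - 24*n^3 - 106*n^2 - 25*n + 150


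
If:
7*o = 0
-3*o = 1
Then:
No Solution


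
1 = 1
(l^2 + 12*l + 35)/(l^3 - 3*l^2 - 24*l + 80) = (l + 7)/(l^2 - 8*l + 16)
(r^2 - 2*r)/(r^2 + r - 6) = r/(r + 3)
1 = 1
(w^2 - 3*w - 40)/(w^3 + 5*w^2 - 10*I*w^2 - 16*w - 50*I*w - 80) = (w - 8)/(w^2 - 10*I*w - 16)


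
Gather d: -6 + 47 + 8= 49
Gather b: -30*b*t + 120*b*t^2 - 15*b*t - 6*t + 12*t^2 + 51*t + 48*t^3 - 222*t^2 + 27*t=b*(120*t^2 - 45*t) + 48*t^3 - 210*t^2 + 72*t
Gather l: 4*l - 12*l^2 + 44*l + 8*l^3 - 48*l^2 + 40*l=8*l^3 - 60*l^2 + 88*l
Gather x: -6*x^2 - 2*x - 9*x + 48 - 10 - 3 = -6*x^2 - 11*x + 35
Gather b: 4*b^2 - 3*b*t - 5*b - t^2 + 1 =4*b^2 + b*(-3*t - 5) - t^2 + 1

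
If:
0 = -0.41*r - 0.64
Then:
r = -1.56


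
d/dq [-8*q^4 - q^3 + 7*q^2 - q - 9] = -32*q^3 - 3*q^2 + 14*q - 1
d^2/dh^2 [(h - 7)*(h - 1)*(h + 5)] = 6*h - 6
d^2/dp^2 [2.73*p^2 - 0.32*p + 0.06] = 5.46000000000000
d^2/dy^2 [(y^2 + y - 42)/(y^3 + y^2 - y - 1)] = 2*(y^4 + y^3 - 249*y^2 + 171*y - 84)/(y^7 + y^6 - 3*y^5 - 3*y^4 + 3*y^3 + 3*y^2 - y - 1)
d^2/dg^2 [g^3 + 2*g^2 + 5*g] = 6*g + 4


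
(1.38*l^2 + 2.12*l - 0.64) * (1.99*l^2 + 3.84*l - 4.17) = 2.7462*l^4 + 9.518*l^3 + 1.1126*l^2 - 11.298*l + 2.6688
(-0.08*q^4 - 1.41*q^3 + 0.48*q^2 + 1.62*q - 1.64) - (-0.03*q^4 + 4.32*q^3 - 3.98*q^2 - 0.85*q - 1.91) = -0.05*q^4 - 5.73*q^3 + 4.46*q^2 + 2.47*q + 0.27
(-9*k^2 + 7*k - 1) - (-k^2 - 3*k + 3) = -8*k^2 + 10*k - 4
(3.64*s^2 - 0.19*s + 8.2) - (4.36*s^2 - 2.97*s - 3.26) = -0.72*s^2 + 2.78*s + 11.46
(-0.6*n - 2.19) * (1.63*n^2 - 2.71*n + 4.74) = -0.978*n^3 - 1.9437*n^2 + 3.0909*n - 10.3806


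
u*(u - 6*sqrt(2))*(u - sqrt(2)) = u^3 - 7*sqrt(2)*u^2 + 12*u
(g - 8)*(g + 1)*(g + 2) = g^3 - 5*g^2 - 22*g - 16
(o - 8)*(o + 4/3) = o^2 - 20*o/3 - 32/3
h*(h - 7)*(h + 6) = h^3 - h^2 - 42*h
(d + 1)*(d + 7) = d^2 + 8*d + 7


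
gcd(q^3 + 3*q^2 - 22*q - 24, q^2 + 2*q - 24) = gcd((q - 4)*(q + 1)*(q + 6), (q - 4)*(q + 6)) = q^2 + 2*q - 24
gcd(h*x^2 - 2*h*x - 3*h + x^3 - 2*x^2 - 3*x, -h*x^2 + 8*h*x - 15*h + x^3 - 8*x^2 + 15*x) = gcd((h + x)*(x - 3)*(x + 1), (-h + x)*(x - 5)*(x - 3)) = x - 3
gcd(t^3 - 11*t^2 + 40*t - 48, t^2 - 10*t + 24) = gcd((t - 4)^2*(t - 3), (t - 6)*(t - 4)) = t - 4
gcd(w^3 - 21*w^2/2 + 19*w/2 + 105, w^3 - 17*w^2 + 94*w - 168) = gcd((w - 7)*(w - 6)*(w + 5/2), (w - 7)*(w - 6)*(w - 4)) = w^2 - 13*w + 42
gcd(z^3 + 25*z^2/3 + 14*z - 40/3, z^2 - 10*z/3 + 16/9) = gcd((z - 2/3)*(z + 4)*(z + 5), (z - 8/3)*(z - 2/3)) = z - 2/3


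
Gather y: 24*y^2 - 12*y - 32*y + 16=24*y^2 - 44*y + 16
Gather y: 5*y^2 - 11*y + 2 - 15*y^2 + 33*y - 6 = -10*y^2 + 22*y - 4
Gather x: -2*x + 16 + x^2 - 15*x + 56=x^2 - 17*x + 72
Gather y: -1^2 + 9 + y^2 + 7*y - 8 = y^2 + 7*y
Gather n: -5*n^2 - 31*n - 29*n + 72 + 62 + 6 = -5*n^2 - 60*n + 140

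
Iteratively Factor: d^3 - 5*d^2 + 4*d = (d)*(d^2 - 5*d + 4) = d*(d - 4)*(d - 1)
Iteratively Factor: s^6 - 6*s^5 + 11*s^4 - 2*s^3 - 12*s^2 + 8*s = (s)*(s^5 - 6*s^4 + 11*s^3 - 2*s^2 - 12*s + 8) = s*(s - 2)*(s^4 - 4*s^3 + 3*s^2 + 4*s - 4) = s*(s - 2)^2*(s^3 - 2*s^2 - s + 2) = s*(s - 2)^2*(s + 1)*(s^2 - 3*s + 2) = s*(s - 2)^2*(s - 1)*(s + 1)*(s - 2)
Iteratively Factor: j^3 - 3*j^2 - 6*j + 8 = (j - 4)*(j^2 + j - 2) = (j - 4)*(j - 1)*(j + 2)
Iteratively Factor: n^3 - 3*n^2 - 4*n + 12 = (n + 2)*(n^2 - 5*n + 6) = (n - 3)*(n + 2)*(n - 2)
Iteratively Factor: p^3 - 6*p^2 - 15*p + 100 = (p - 5)*(p^2 - p - 20) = (p - 5)^2*(p + 4)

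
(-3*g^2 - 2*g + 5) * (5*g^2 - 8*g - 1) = -15*g^4 + 14*g^3 + 44*g^2 - 38*g - 5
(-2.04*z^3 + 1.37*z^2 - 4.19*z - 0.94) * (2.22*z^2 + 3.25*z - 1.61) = -4.5288*z^5 - 3.5886*z^4 - 1.5649*z^3 - 17.91*z^2 + 3.6909*z + 1.5134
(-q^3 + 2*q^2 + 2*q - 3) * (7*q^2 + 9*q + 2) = -7*q^5 + 5*q^4 + 30*q^3 + q^2 - 23*q - 6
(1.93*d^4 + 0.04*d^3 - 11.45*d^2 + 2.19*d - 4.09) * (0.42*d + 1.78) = 0.8106*d^5 + 3.4522*d^4 - 4.7378*d^3 - 19.4612*d^2 + 2.1804*d - 7.2802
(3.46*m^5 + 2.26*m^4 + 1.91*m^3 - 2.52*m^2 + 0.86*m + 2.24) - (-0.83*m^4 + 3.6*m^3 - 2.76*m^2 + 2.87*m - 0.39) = 3.46*m^5 + 3.09*m^4 - 1.69*m^3 + 0.24*m^2 - 2.01*m + 2.63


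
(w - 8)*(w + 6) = w^2 - 2*w - 48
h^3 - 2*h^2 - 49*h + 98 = (h - 7)*(h - 2)*(h + 7)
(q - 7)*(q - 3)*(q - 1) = q^3 - 11*q^2 + 31*q - 21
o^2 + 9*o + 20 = (o + 4)*(o + 5)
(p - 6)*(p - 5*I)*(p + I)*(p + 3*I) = p^4 - 6*p^3 - I*p^3 + 17*p^2 + 6*I*p^2 - 102*p + 15*I*p - 90*I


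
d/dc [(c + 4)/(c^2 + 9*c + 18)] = (c^2 + 9*c - (c + 4)*(2*c + 9) + 18)/(c^2 + 9*c + 18)^2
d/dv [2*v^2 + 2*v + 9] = 4*v + 2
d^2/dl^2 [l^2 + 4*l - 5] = 2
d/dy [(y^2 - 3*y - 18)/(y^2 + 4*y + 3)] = 7/(y^2 + 2*y + 1)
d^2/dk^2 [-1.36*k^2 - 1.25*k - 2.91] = -2.72000000000000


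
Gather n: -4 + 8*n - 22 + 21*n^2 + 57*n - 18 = 21*n^2 + 65*n - 44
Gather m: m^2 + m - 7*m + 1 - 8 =m^2 - 6*m - 7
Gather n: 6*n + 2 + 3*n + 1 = 9*n + 3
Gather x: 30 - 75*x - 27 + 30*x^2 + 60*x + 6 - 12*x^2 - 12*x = 18*x^2 - 27*x + 9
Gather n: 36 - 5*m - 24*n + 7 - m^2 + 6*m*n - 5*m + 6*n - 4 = -m^2 - 10*m + n*(6*m - 18) + 39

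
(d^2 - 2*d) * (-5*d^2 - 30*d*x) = -5*d^4 - 30*d^3*x + 10*d^3 + 60*d^2*x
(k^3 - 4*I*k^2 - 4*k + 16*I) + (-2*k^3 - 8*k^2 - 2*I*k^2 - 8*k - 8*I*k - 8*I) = -k^3 - 8*k^2 - 6*I*k^2 - 12*k - 8*I*k + 8*I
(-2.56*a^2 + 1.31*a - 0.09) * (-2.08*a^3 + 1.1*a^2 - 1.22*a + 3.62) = 5.3248*a^5 - 5.5408*a^4 + 4.7514*a^3 - 10.9644*a^2 + 4.852*a - 0.3258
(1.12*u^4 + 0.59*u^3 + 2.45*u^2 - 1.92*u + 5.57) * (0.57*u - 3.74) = 0.6384*u^5 - 3.8525*u^4 - 0.8101*u^3 - 10.2574*u^2 + 10.3557*u - 20.8318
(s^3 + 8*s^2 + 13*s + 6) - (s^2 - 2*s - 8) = s^3 + 7*s^2 + 15*s + 14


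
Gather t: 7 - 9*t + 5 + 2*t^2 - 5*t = 2*t^2 - 14*t + 12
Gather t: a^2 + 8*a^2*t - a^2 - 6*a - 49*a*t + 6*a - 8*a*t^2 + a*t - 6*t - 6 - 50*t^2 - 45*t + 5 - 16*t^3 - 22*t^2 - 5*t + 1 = -16*t^3 + t^2*(-8*a - 72) + t*(8*a^2 - 48*a - 56)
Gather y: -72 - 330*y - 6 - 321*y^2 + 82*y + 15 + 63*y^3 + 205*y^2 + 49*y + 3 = 63*y^3 - 116*y^2 - 199*y - 60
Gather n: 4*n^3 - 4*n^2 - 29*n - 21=4*n^3 - 4*n^2 - 29*n - 21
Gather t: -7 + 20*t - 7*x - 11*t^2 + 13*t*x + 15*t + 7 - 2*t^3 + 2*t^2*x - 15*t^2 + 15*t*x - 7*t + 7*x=-2*t^3 + t^2*(2*x - 26) + t*(28*x + 28)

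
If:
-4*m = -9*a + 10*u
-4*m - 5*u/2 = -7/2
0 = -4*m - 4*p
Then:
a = 5*u/6 + 7/18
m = 7/8 - 5*u/8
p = 5*u/8 - 7/8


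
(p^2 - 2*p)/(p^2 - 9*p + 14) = p/(p - 7)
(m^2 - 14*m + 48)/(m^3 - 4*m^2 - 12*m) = (m - 8)/(m*(m + 2))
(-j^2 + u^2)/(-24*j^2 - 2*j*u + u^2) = (j^2 - u^2)/(24*j^2 + 2*j*u - u^2)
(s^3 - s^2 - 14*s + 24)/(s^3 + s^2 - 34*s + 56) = (s^2 + s - 12)/(s^2 + 3*s - 28)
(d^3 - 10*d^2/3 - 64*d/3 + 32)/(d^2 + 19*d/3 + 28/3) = (3*d^2 - 22*d + 24)/(3*d + 7)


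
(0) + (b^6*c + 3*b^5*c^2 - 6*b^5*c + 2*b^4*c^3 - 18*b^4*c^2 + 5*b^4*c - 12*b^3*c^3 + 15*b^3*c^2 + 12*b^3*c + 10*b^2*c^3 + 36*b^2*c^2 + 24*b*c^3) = b^6*c + 3*b^5*c^2 - 6*b^5*c + 2*b^4*c^3 - 18*b^4*c^2 + 5*b^4*c - 12*b^3*c^3 + 15*b^3*c^2 + 12*b^3*c + 10*b^2*c^3 + 36*b^2*c^2 + 24*b*c^3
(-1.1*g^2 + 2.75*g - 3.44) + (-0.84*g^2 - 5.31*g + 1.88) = -1.94*g^2 - 2.56*g - 1.56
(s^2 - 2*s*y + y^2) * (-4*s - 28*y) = -4*s^3 - 20*s^2*y + 52*s*y^2 - 28*y^3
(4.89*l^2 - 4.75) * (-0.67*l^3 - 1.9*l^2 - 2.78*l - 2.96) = -3.2763*l^5 - 9.291*l^4 - 10.4117*l^3 - 5.4494*l^2 + 13.205*l + 14.06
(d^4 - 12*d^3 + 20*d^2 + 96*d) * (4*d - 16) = 4*d^5 - 64*d^4 + 272*d^3 + 64*d^2 - 1536*d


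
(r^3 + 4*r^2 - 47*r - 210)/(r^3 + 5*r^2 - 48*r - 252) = (r + 5)/(r + 6)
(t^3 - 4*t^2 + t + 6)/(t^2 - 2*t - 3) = t - 2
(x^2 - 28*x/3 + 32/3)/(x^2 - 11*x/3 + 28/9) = 3*(x - 8)/(3*x - 7)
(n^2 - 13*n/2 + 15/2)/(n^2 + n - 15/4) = 2*(n - 5)/(2*n + 5)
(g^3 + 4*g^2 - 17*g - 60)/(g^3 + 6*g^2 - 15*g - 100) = (g + 3)/(g + 5)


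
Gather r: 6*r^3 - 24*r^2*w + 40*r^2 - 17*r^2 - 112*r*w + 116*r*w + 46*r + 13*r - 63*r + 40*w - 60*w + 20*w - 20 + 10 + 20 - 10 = 6*r^3 + r^2*(23 - 24*w) + r*(4*w - 4)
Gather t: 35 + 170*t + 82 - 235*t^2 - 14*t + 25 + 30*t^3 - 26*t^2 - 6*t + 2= 30*t^3 - 261*t^2 + 150*t + 144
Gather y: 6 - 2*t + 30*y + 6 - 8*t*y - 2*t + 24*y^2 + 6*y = -4*t + 24*y^2 + y*(36 - 8*t) + 12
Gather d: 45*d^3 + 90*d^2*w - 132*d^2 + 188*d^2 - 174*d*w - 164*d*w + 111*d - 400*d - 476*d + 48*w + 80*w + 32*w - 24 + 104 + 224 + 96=45*d^3 + d^2*(90*w + 56) + d*(-338*w - 765) + 160*w + 400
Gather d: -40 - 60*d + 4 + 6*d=-54*d - 36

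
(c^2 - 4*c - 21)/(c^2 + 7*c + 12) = (c - 7)/(c + 4)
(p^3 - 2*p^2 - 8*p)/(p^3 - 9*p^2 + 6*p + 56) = p/(p - 7)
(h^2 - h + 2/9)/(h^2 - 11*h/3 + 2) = (h - 1/3)/(h - 3)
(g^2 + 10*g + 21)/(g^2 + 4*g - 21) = (g + 3)/(g - 3)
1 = 1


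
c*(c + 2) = c^2 + 2*c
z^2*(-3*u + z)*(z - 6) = -3*u*z^3 + 18*u*z^2 + z^4 - 6*z^3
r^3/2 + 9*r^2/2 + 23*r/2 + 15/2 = (r/2 + 1/2)*(r + 3)*(r + 5)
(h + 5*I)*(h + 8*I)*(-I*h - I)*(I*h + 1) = h^4 + h^3 + 12*I*h^3 - 27*h^2 + 12*I*h^2 - 27*h + 40*I*h + 40*I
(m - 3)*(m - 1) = m^2 - 4*m + 3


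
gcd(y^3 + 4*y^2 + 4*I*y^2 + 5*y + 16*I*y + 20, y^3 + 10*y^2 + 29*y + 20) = y + 4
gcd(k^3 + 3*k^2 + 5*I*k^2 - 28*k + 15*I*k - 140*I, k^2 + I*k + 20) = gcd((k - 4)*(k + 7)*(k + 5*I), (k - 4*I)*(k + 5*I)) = k + 5*I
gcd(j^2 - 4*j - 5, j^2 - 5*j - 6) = j + 1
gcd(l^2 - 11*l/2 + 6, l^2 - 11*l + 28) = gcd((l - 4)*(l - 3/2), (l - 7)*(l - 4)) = l - 4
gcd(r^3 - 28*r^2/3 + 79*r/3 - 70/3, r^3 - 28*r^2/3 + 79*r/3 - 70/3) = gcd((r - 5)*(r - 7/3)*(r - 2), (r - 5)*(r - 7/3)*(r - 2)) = r^3 - 28*r^2/3 + 79*r/3 - 70/3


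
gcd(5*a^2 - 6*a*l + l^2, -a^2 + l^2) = a - l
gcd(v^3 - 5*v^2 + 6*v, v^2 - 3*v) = v^2 - 3*v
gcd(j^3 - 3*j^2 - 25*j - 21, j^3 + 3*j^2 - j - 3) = j^2 + 4*j + 3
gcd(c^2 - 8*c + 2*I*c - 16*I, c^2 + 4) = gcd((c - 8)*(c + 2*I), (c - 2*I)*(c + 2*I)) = c + 2*I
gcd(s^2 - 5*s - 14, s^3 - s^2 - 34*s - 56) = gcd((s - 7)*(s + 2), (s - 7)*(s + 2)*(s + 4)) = s^2 - 5*s - 14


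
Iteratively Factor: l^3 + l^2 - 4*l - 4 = (l + 1)*(l^2 - 4) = (l + 1)*(l + 2)*(l - 2)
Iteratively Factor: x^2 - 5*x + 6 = (x - 3)*(x - 2)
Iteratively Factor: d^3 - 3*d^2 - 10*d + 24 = (d - 2)*(d^2 - d - 12) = (d - 2)*(d + 3)*(d - 4)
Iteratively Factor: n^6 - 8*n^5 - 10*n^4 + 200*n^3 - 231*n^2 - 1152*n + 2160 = (n - 4)*(n^5 - 4*n^4 - 26*n^3 + 96*n^2 + 153*n - 540) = (n - 4)*(n + 3)*(n^4 - 7*n^3 - 5*n^2 + 111*n - 180) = (n - 4)*(n - 3)*(n + 3)*(n^3 - 4*n^2 - 17*n + 60) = (n - 4)*(n - 3)^2*(n + 3)*(n^2 - n - 20) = (n - 4)*(n - 3)^2*(n + 3)*(n + 4)*(n - 5)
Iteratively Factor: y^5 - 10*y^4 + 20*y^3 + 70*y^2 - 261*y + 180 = (y - 4)*(y^4 - 6*y^3 - 4*y^2 + 54*y - 45) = (y - 4)*(y + 3)*(y^3 - 9*y^2 + 23*y - 15) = (y - 5)*(y - 4)*(y + 3)*(y^2 - 4*y + 3) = (y - 5)*(y - 4)*(y - 1)*(y + 3)*(y - 3)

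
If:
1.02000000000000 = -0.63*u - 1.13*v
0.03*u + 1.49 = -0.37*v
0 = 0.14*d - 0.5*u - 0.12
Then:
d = 24.28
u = 6.56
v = -4.56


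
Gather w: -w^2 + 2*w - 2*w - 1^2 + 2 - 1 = -w^2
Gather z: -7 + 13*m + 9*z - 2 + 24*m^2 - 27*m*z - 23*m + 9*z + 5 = 24*m^2 - 10*m + z*(18 - 27*m) - 4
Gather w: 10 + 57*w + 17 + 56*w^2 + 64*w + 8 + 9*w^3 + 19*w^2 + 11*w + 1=9*w^3 + 75*w^2 + 132*w + 36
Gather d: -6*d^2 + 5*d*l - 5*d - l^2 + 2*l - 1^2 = -6*d^2 + d*(5*l - 5) - l^2 + 2*l - 1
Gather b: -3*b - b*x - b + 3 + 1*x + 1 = b*(-x - 4) + x + 4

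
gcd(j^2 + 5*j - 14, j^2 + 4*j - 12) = j - 2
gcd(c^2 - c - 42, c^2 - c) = 1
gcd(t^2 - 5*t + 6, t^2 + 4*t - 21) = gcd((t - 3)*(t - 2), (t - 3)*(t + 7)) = t - 3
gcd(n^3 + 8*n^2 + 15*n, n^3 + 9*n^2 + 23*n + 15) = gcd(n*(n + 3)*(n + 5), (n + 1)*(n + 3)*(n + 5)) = n^2 + 8*n + 15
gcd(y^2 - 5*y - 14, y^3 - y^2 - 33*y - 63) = y - 7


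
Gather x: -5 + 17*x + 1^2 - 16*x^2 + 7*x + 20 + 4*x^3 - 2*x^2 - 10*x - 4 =4*x^3 - 18*x^2 + 14*x + 12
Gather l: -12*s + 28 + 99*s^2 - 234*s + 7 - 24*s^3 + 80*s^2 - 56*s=-24*s^3 + 179*s^2 - 302*s + 35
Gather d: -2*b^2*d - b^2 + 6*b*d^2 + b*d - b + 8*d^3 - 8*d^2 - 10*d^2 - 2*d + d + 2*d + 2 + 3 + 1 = -b^2 - b + 8*d^3 + d^2*(6*b - 18) + d*(-2*b^2 + b + 1) + 6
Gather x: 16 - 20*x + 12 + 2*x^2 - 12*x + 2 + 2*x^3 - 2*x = 2*x^3 + 2*x^2 - 34*x + 30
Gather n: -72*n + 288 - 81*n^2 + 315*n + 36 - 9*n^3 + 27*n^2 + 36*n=-9*n^3 - 54*n^2 + 279*n + 324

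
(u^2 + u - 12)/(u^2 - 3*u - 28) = (u - 3)/(u - 7)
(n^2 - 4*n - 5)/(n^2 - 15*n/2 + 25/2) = 2*(n + 1)/(2*n - 5)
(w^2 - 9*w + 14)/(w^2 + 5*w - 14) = (w - 7)/(w + 7)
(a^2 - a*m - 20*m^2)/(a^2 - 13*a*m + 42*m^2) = (a^2 - a*m - 20*m^2)/(a^2 - 13*a*m + 42*m^2)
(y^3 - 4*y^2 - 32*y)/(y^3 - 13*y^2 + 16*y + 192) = y*(y + 4)/(y^2 - 5*y - 24)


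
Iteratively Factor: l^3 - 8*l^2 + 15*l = (l - 5)*(l^2 - 3*l) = (l - 5)*(l - 3)*(l)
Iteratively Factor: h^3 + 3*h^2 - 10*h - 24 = (h - 3)*(h^2 + 6*h + 8) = (h - 3)*(h + 2)*(h + 4)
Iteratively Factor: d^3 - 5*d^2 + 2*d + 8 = (d + 1)*(d^2 - 6*d + 8) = (d - 2)*(d + 1)*(d - 4)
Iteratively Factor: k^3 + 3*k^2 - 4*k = (k - 1)*(k^2 + 4*k) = k*(k - 1)*(k + 4)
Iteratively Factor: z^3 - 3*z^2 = (z)*(z^2 - 3*z) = z*(z - 3)*(z)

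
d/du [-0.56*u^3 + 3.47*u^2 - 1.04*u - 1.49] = -1.68*u^2 + 6.94*u - 1.04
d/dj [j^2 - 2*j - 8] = 2*j - 2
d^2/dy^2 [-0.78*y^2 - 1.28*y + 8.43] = -1.56000000000000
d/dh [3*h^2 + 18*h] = 6*h + 18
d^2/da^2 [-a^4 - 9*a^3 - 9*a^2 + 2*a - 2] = -12*a^2 - 54*a - 18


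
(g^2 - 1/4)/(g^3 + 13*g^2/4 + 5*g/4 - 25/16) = 4*(2*g + 1)/(8*g^2 + 30*g + 25)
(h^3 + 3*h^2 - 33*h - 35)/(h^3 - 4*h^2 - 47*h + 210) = (h + 1)/(h - 6)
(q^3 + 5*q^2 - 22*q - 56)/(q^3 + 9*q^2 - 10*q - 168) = (q + 2)/(q + 6)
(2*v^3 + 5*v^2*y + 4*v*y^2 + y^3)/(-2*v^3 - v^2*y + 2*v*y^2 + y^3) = (v + y)/(-v + y)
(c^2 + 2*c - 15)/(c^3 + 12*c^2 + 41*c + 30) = (c - 3)/(c^2 + 7*c + 6)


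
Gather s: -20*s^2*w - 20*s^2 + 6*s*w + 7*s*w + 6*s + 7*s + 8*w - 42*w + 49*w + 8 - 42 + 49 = s^2*(-20*w - 20) + s*(13*w + 13) + 15*w + 15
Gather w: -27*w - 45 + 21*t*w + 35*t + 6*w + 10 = 35*t + w*(21*t - 21) - 35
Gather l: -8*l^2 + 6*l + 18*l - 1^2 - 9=-8*l^2 + 24*l - 10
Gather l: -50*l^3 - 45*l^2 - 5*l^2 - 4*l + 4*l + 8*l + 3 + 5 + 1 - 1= -50*l^3 - 50*l^2 + 8*l + 8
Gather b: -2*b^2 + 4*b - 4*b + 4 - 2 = 2 - 2*b^2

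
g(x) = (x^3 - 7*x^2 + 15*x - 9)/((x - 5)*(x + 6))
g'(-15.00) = 0.36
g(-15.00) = -28.80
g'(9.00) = 0.68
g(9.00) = 4.80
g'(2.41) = 0.05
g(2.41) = -0.02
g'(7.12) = 0.38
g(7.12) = 3.73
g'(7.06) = 0.36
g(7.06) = 3.71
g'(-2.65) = -3.62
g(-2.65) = 4.55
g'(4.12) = -1.38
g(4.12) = -0.44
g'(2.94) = 0.01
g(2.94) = -0.00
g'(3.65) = -0.35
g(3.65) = -0.09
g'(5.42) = -7.64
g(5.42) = 5.40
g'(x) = (3*x^2 - 14*x + 15)/((x - 5)*(x + 6)) - (x^3 - 7*x^2 + 15*x - 9)/((x - 5)*(x + 6)^2) - (x^3 - 7*x^2 + 15*x - 9)/((x - 5)^2*(x + 6)) = (x^4 + 2*x^3 - 112*x^2 + 438*x - 441)/(x^4 + 2*x^3 - 59*x^2 - 60*x + 900)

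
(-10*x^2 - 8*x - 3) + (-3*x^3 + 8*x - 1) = -3*x^3 - 10*x^2 - 4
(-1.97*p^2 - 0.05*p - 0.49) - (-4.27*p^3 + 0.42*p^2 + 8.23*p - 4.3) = 4.27*p^3 - 2.39*p^2 - 8.28*p + 3.81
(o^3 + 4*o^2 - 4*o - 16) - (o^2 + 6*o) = o^3 + 3*o^2 - 10*o - 16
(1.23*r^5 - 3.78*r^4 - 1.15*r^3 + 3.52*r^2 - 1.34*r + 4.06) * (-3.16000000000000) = -3.8868*r^5 + 11.9448*r^4 + 3.634*r^3 - 11.1232*r^2 + 4.2344*r - 12.8296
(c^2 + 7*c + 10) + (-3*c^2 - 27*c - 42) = -2*c^2 - 20*c - 32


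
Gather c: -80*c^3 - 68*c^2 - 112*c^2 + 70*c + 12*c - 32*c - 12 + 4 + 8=-80*c^3 - 180*c^2 + 50*c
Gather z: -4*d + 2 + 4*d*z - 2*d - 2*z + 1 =-6*d + z*(4*d - 2) + 3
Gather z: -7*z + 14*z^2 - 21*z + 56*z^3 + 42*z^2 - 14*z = 56*z^3 + 56*z^2 - 42*z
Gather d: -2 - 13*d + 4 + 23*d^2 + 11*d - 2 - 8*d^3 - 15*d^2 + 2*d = -8*d^3 + 8*d^2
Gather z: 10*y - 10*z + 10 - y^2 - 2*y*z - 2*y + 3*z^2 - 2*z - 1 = -y^2 + 8*y + 3*z^2 + z*(-2*y - 12) + 9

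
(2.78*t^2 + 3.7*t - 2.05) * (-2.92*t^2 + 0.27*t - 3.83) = -8.1176*t^4 - 10.0534*t^3 - 3.6624*t^2 - 14.7245*t + 7.8515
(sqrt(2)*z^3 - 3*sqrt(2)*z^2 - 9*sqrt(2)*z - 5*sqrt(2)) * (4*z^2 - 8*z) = 4*sqrt(2)*z^5 - 20*sqrt(2)*z^4 - 12*sqrt(2)*z^3 + 52*sqrt(2)*z^2 + 40*sqrt(2)*z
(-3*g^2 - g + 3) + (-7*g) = -3*g^2 - 8*g + 3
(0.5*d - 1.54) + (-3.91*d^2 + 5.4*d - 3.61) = -3.91*d^2 + 5.9*d - 5.15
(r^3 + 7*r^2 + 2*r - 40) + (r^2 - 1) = r^3 + 8*r^2 + 2*r - 41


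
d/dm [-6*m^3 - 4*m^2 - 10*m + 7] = -18*m^2 - 8*m - 10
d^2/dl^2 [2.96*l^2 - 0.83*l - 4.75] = 5.92000000000000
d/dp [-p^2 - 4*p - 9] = -2*p - 4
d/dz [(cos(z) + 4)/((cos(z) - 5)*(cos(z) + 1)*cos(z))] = 2*(cos(z)^3 + 4*cos(z)^2 - 16*cos(z) - 10)*sin(z)/((cos(z) - 5)^2*(cos(z) + 1)^2*cos(z)^2)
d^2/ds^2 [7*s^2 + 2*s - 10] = 14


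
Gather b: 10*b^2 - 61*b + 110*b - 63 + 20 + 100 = 10*b^2 + 49*b + 57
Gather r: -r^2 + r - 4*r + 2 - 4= -r^2 - 3*r - 2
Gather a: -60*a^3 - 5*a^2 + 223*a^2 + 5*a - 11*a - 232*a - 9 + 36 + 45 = -60*a^3 + 218*a^2 - 238*a + 72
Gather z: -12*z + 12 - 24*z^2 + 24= -24*z^2 - 12*z + 36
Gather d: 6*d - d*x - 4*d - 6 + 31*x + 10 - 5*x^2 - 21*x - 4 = d*(2 - x) - 5*x^2 + 10*x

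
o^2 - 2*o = o*(o - 2)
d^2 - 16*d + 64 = (d - 8)^2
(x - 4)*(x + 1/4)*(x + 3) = x^3 - 3*x^2/4 - 49*x/4 - 3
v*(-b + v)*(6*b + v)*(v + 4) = -6*b^2*v^2 - 24*b^2*v + 5*b*v^3 + 20*b*v^2 + v^4 + 4*v^3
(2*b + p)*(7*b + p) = 14*b^2 + 9*b*p + p^2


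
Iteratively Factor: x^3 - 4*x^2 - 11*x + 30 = (x + 3)*(x^2 - 7*x + 10) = (x - 2)*(x + 3)*(x - 5)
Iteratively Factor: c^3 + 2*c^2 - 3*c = (c + 3)*(c^2 - c) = (c - 1)*(c + 3)*(c)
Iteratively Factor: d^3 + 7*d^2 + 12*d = (d + 4)*(d^2 + 3*d) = (d + 3)*(d + 4)*(d)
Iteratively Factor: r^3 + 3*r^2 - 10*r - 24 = (r - 3)*(r^2 + 6*r + 8) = (r - 3)*(r + 2)*(r + 4)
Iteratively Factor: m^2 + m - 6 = (m - 2)*(m + 3)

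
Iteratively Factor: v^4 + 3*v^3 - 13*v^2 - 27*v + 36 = (v + 3)*(v^3 - 13*v + 12) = (v - 3)*(v + 3)*(v^2 + 3*v - 4) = (v - 3)*(v + 3)*(v + 4)*(v - 1)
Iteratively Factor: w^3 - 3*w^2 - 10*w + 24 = (w - 2)*(w^2 - w - 12) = (w - 4)*(w - 2)*(w + 3)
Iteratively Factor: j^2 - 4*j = (j - 4)*(j)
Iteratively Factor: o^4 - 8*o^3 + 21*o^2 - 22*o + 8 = (o - 1)*(o^3 - 7*o^2 + 14*o - 8) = (o - 2)*(o - 1)*(o^2 - 5*o + 4) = (o - 4)*(o - 2)*(o - 1)*(o - 1)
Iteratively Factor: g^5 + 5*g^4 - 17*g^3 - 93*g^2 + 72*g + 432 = (g - 3)*(g^4 + 8*g^3 + 7*g^2 - 72*g - 144) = (g - 3)*(g + 4)*(g^3 + 4*g^2 - 9*g - 36) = (g - 3)*(g + 4)^2*(g^2 - 9) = (g - 3)^2*(g + 4)^2*(g + 3)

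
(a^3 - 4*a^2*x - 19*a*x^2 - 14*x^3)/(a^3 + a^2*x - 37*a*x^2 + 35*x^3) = (a^3 - 4*a^2*x - 19*a*x^2 - 14*x^3)/(a^3 + a^2*x - 37*a*x^2 + 35*x^3)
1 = 1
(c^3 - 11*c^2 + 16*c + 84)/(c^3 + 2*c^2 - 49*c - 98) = (c - 6)/(c + 7)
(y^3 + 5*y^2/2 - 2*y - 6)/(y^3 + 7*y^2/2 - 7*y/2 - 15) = (2*y^3 + 5*y^2 - 4*y - 12)/(2*y^3 + 7*y^2 - 7*y - 30)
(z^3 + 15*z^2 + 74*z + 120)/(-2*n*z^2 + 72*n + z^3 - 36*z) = (z^2 + 9*z + 20)/(-2*n*z + 12*n + z^2 - 6*z)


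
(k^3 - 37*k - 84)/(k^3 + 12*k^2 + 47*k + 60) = (k - 7)/(k + 5)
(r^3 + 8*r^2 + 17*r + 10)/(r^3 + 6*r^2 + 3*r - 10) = (r + 1)/(r - 1)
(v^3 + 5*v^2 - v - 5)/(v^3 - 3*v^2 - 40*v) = (v^2 - 1)/(v*(v - 8))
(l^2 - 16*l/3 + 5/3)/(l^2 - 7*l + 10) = (l - 1/3)/(l - 2)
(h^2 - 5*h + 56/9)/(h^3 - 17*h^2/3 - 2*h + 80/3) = (h - 7/3)/(h^2 - 3*h - 10)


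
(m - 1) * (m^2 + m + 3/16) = m^3 - 13*m/16 - 3/16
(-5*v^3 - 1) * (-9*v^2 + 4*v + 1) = 45*v^5 - 20*v^4 - 5*v^3 + 9*v^2 - 4*v - 1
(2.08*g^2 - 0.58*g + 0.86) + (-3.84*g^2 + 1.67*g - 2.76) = -1.76*g^2 + 1.09*g - 1.9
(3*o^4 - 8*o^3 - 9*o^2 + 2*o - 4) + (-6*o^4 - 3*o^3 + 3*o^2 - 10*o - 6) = -3*o^4 - 11*o^3 - 6*o^2 - 8*o - 10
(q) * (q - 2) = q^2 - 2*q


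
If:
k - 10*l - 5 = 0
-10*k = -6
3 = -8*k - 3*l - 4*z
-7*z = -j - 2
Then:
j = -667/50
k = 3/5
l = -11/25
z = -81/50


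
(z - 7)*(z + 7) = z^2 - 49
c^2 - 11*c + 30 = (c - 6)*(c - 5)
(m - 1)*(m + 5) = m^2 + 4*m - 5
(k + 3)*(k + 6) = k^2 + 9*k + 18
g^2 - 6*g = g*(g - 6)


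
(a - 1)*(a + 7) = a^2 + 6*a - 7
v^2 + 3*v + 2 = (v + 1)*(v + 2)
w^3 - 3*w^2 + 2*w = w*(w - 2)*(w - 1)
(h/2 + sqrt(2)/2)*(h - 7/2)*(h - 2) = h^3/2 - 11*h^2/4 + sqrt(2)*h^2/2 - 11*sqrt(2)*h/4 + 7*h/2 + 7*sqrt(2)/2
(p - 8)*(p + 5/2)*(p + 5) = p^3 - p^2/2 - 95*p/2 - 100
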